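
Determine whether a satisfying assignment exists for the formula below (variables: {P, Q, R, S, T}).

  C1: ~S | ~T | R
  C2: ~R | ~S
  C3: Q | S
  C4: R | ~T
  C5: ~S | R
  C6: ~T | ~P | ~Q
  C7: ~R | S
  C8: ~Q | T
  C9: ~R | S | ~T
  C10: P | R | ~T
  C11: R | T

No

Case R = 0:
(~T) alone gives T = 0.
But (T) is also a unit clause — contradiction.
So R must be the other value — set R = 1.
(~S) alone gives S = 0.
But (S) is also a unit clause — contradiction.
Either choice for R ends in contradiction.
No assignment satisfies every clause.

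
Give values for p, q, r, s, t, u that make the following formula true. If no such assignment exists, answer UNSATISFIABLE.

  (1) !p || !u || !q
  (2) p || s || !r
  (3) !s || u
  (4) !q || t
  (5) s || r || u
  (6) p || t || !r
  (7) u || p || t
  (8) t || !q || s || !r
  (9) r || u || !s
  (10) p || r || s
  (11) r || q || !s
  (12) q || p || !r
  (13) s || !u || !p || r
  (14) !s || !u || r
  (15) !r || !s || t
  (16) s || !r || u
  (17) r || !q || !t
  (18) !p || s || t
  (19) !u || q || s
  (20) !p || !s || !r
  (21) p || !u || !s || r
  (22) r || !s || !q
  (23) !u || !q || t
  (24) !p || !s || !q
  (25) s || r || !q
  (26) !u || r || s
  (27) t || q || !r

p: false, q: true, r: true, s: true, t: true, u: true

Try s = true.
(u) alone gives u = true.
(r) alone gives r = true.
(t) alone gives t = true.
(!p) alone gives p = false.
(q) alone gives q = true.
All clauses are satisfied.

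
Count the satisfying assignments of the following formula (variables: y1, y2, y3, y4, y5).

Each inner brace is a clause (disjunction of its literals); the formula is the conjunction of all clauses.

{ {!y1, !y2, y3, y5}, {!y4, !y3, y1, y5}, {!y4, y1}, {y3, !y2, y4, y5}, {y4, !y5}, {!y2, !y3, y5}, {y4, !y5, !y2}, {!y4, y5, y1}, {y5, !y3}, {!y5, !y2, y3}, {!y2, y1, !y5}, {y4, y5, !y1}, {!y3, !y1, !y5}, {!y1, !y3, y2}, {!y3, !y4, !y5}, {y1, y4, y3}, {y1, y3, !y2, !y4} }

2

There are 2^5 = 32 truth assignments over (y1, y2, y3, y4, y5).
Split on y4. With y4 = true, the clauses containing y4 are satisfied and !y4 drops from the rest; 2 of the 2^4 = 16 assignments to the other variables satisfy what remains.
With y4 = false, by the same count on the reduced clause set, 0 assignments work.
Total: 2 + 0 = 2.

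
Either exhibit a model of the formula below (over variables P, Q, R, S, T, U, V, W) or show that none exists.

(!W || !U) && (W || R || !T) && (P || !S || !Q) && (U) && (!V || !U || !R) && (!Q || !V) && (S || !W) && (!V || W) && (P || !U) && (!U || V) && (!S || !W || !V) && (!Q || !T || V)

UNSATISFIABLE

Unit clause (U) forces U = true.
Unit clause (!W) forces W = false.
Unit clause (!V) forces V = false.
But (V) is also a unit clause — contradiction.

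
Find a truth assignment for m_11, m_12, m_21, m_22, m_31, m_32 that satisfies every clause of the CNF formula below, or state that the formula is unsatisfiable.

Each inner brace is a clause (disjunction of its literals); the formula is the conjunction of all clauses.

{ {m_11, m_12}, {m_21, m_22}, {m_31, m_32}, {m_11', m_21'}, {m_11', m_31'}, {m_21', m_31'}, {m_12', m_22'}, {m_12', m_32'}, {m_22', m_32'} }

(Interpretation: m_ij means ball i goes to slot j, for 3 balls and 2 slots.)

UNSATISFIABLE

Try m_11 = 1.
Unit clause (m_21') forces m_21 = 0.
Unit clause (m_22) forces m_22 = 1.
Unit clause (m_31') forces m_31 = 0.
Unit clause (m_32) forces m_32 = 1.
That conflicts with the unit clause (m_32').
That branch fails; take m_11 = 0 instead.
Unit clause (m_12) forces m_12 = 1.
Unit clause (m_22') forces m_22 = 0.
Unit clause (m_21) forces m_21 = 1.
Unit clause (m_31') forces m_31 = 0.
Unit clause (m_32) forces m_32 = 1.
That conflicts with the unit clause (m_32').
Either choice for m_11 ends in contradiction.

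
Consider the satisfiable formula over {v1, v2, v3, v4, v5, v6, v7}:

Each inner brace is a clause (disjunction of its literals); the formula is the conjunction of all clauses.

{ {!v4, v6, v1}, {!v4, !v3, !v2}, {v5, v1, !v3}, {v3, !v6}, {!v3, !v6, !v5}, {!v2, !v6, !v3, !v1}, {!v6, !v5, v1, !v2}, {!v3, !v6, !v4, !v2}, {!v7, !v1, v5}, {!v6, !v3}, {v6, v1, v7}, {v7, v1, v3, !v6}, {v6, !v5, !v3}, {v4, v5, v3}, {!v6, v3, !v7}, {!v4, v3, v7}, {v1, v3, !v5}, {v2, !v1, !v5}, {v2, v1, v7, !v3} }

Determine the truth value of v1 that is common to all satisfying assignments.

True

Suppose v1 = false.
Branch on v4: set v4 = false.
Branch on v5: set v5 = true.
(v3) alone gives v3 = true.
(!v6) alone gives v6 = false.
Now (v6) is unsatisfied and unit — conflict.
Undo v5 and try v5 = false.
(!v3) alone gives v3 = false.
Now (v3) is unsatisfied and unit — conflict.
Neither v5 = true nor v5 = false works.
Undo v4 and try v4 = true.
(v6) alone gives v6 = true.
(v3) alone gives v3 = true.
Now (!v3) is unsatisfied and unit — conflict.
Neither v4 = true nor v4 = false works.
So every satisfying assignment has v1 = True.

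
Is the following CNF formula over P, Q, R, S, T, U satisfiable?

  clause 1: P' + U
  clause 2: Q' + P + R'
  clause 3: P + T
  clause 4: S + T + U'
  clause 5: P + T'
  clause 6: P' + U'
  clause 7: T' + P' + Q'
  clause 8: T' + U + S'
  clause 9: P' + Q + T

Branch on P: set P = 0.
The clause (T) is unit, so T = 1.
But (T') is also a unit clause — contradiction.
That branch fails; take P = 1 instead.
The clause (U) is unit, so U = 1.
But (U') is also a unit clause — contradiction.
Both values of P lead to a conflict.
No assignment satisfies every clause.

Unsatisfiable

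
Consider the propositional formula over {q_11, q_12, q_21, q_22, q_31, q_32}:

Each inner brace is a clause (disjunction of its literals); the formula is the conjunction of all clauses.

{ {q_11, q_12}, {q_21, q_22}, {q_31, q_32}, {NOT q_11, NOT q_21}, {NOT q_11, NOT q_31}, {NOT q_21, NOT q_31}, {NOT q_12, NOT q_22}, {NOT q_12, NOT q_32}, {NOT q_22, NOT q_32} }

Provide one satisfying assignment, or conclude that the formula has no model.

Try q_11 = true.
The clause (NOT q_21) is unit, so q_21 = false.
The clause (q_22) is unit, so q_22 = true.
The clause (NOT q_31) is unit, so q_31 = false.
The clause (q_32) is unit, so q_32 = true.
But (NOT q_32) is also a unit clause — contradiction.
That branch fails; take q_11 = false instead.
The clause (q_12) is unit, so q_12 = true.
The clause (NOT q_22) is unit, so q_22 = false.
The clause (q_21) is unit, so q_21 = true.
The clause (NOT q_31) is unit, so q_31 = false.
The clause (q_32) is unit, so q_32 = true.
But (NOT q_32) is also a unit clause — contradiction.
Either choice for q_11 ends in contradiction.

UNSATISFIABLE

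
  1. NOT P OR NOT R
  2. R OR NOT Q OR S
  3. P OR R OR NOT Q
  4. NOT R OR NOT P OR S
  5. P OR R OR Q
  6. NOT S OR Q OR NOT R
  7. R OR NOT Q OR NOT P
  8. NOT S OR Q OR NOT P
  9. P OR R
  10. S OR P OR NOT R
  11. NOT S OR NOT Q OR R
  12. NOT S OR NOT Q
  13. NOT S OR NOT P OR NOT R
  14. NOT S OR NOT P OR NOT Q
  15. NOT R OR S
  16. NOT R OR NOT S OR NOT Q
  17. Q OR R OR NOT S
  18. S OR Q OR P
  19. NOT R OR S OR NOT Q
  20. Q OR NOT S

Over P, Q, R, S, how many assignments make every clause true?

1

There are 2^4 = 16 truth assignments over (P, Q, R, S).
Check each against the 20 clauses (columns in the order P, Q, R, S):
  F F F F  ✗ fails (P OR R OR Q)
  F F F T  ✗ fails (P OR R OR Q)
  F F T F  ✗ fails (S OR P OR NOT R)
  F F T T  ✗ fails (NOT S OR Q OR NOT R)
  F T F F  ✗ fails (R OR NOT Q OR S)
  F T F T  ✗ fails (P OR R OR NOT Q)
  F T T F  ✗ fails (S OR P OR NOT R)
  F T T T  ✗ fails (NOT S OR NOT Q)
  T F F F  ✓ satisfies all
  T F F T  ✗ fails (NOT S OR Q OR NOT P)
  T F T F  ✗ fails (NOT P OR NOT R)
  T F T T  ✗ fails (NOT P OR NOT R)
  T T F F  ✗ fails (R OR NOT Q OR S)
  T T F T  ✗ fails (R OR NOT Q OR NOT P)
  T T T F  ✗ fails (NOT P OR NOT R)
  T T T T  ✗ fails (NOT P OR NOT R)
1 of the 16 rows is a model.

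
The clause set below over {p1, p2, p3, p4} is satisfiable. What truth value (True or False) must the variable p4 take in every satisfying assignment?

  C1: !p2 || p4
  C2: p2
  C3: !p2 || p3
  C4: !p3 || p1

Suppose p4 = false.
(!p2) alone gives p2 = false.
But (p2) is also a unit clause — contradiction.
So every satisfying assignment has p4 = True.

True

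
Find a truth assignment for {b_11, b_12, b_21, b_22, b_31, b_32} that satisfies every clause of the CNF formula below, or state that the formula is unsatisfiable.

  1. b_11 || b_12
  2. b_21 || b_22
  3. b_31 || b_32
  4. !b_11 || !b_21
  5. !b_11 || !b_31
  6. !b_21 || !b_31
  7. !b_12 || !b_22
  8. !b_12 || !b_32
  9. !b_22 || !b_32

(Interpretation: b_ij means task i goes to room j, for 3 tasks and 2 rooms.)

Suppose b_11 = true.
The clause (!b_21) is unit, so b_21 = false.
The clause (b_22) is unit, so b_22 = true.
The clause (!b_31) is unit, so b_31 = false.
The clause (b_32) is unit, so b_32 = true.
Now (!b_32) is unsatisfied and unit — conflict.
So b_11 must be the other value — set b_11 = false.
The clause (b_12) is unit, so b_12 = true.
The clause (!b_22) is unit, so b_22 = false.
The clause (b_21) is unit, so b_21 = true.
The clause (!b_31) is unit, so b_31 = false.
The clause (b_32) is unit, so b_32 = true.
Now (!b_32) is unsatisfied and unit — conflict.
Neither b_11 = true nor b_11 = false works.

UNSATISFIABLE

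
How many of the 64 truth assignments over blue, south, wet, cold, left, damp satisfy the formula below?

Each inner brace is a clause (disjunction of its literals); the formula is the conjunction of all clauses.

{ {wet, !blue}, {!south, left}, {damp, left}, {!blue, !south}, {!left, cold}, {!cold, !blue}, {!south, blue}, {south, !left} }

5

There are 2^6 = 64 truth assignments over (blue, south, wet, cold, left, damp).
Split on left. With left = true, the clauses containing left are satisfied and !left drops from the rest; 0 of the 2^5 = 32 assignments to the other variables satisfy what remains.
With left = false, by the same count on the reduced clause set, 5 assignments work.
(One model: blue=F, south=F, wet=F, cold=F, left=F, damp=T.)
Total: 0 + 5 = 5.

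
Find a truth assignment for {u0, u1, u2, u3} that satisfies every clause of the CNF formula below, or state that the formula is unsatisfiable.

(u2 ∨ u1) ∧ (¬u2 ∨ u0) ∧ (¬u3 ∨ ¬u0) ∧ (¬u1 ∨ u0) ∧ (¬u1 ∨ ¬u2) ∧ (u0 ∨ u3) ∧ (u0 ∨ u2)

Case u2 = True:
Unit clause (u0) forces u0 = True.
Unit clause (¬u3) forces u3 = False.
Unit clause (¬u1) forces u1 = False.
Every clause now holds.

u0=True,  u1=False,  u2=True,  u3=False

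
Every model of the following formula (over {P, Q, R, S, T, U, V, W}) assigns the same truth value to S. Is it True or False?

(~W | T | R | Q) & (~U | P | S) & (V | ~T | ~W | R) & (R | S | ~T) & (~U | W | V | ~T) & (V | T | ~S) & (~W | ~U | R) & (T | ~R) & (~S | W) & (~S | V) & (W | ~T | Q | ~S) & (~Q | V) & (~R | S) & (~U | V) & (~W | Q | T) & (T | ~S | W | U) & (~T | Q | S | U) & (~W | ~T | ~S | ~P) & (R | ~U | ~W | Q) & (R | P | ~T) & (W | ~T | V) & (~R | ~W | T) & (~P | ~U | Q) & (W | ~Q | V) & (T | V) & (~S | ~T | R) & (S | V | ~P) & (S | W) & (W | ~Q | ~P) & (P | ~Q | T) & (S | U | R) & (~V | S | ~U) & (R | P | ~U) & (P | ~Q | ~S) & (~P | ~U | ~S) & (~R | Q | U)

True

Suppose S = 0.
Unit clause (~R) forces R = 0.
Unit clause (~T) forces T = 0.
Unit clause (V) forces V = 1.
Unit clause (W) forces W = 1.
Unit clause (Q) forces Q = 1.
Unit clause (~U) forces U = 0.
But (U) is also a unit clause — contradiction.
So every satisfying assignment has S = True.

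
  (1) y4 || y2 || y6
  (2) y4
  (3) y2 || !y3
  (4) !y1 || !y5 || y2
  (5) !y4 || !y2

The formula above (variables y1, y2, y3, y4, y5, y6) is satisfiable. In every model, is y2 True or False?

Suppose y2 = true.
From the singleton clause (y4), y4 = true.
Now (!y4) is unsatisfied and unit — conflict.
So every satisfying assignment has y2 = False.

False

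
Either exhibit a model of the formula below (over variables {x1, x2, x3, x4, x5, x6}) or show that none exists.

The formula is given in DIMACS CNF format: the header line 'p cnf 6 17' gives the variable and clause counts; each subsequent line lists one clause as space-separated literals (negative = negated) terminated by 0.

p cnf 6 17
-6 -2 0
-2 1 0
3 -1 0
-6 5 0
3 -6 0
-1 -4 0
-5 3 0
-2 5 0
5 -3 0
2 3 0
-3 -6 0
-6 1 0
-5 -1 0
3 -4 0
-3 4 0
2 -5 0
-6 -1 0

Branch on x6: set x6 = False.
Branch on x2: set x2 = False.
(x3) alone gives x3 = True.
(x5) alone gives x5 = True.
That conflicts with the unit clause (¬x5).
Backtrack on x2: now try x2 = True.
(x1) alone gives x1 = True.
(x3) alone gives x3 = True.
(¬x4) alone gives x4 = False.
That conflicts with the unit clause (x4).
Neither x2 = True nor x2 = False works.
Backtrack on x6: now try x6 = True.
(¬x2) alone gives x2 = False.
(x5) alone gives x5 = True.
That conflicts with the unit clause (¬x5).
Neither x6 = True nor x6 = False works.

UNSATISFIABLE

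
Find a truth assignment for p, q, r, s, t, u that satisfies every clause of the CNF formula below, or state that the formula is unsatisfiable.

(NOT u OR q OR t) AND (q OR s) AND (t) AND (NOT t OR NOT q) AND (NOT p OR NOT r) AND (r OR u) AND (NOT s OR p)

The clause (t) is unit, so t = true.
The clause (NOT q) is unit, so q = false.
The clause (s) is unit, so s = true.
The clause (p) is unit, so p = true.
The clause (NOT r) is unit, so r = false.
The clause (u) is unit, so u = true.
This assignment satisfies each clause.

p ↦ true; q ↦ false; r ↦ false; s ↦ true; t ↦ true; u ↦ true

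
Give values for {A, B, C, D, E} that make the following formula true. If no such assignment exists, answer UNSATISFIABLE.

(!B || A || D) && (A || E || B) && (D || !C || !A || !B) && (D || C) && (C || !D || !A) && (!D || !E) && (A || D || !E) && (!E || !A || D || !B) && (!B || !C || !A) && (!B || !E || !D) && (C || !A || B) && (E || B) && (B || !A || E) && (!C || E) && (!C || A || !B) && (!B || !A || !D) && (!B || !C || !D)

A: false; B: true; C: false; D: true; E: false

Try D = true.
The clause (!E) is unit, so E = false.
The clause (B) is unit, so B = true.
The clause (!C) is unit, so C = false.
The clause (!A) is unit, so A = false.
Every clause now holds.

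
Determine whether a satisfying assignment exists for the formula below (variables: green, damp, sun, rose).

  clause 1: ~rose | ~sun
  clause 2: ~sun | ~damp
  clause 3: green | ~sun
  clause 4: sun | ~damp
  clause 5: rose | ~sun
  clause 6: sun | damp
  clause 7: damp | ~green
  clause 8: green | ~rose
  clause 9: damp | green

Suppose rose = 0.
From the singleton clause (~sun), sun = 0.
From the singleton clause (~damp), damp = 0.
That conflicts with the unit clause (damp).
That branch fails; take rose = 1 instead.
From the singleton clause (~sun), sun = 0.
From the singleton clause (~damp), damp = 0.
That conflicts with the unit clause (damp).
Neither rose = 1 nor rose = 0 works.
No assignment satisfies every clause.

No, unsatisfiable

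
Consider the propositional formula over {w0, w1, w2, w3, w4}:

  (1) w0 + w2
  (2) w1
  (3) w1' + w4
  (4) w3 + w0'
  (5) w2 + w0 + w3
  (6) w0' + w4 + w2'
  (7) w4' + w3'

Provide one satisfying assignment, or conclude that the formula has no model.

w0 ↦ 0, w1 ↦ 1, w2 ↦ 1, w3 ↦ 0, w4 ↦ 1

From the singleton clause (w1), w1 = 1.
From the singleton clause (w4), w4 = 1.
From the singleton clause (w3'), w3 = 0.
From the singleton clause (w0'), w0 = 0.
From the singleton clause (w2), w2 = 1.
This assignment satisfies each clause.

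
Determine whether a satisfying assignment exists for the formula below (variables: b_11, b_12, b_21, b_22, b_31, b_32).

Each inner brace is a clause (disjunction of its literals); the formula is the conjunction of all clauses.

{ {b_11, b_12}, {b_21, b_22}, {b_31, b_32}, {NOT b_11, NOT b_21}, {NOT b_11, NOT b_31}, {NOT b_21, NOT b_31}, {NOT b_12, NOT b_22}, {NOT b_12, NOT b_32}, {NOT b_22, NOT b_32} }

Branch on b_11: set b_11 = true.
From the singleton clause (NOT b_21), b_21 = false.
From the singleton clause (b_22), b_22 = true.
From the singleton clause (NOT b_31), b_31 = false.
From the singleton clause (b_32), b_32 = true.
But (NOT b_32) is also a unit clause — contradiction.
Backtrack on b_11: now try b_11 = false.
From the singleton clause (b_12), b_12 = true.
From the singleton clause (NOT b_22), b_22 = false.
From the singleton clause (b_21), b_21 = true.
From the singleton clause (NOT b_31), b_31 = false.
From the singleton clause (b_32), b_32 = true.
But (NOT b_32) is also a unit clause — contradiction.
Neither b_11 = true nor b_11 = false works.
No assignment satisfies every clause.

No, unsatisfiable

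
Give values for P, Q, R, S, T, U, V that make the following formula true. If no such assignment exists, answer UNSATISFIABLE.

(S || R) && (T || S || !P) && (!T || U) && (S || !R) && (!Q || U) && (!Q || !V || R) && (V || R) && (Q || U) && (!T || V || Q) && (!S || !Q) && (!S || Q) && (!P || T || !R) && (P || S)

Suppose S = true.
From the singleton clause (!Q), Q = false.
Now (Q) is unsatisfied and unit — conflict.
Undo S and try S = false.
From the singleton clause (R), R = true.
Now (!R) is unsatisfied and unit — conflict.
Either choice for S ends in contradiction.

UNSATISFIABLE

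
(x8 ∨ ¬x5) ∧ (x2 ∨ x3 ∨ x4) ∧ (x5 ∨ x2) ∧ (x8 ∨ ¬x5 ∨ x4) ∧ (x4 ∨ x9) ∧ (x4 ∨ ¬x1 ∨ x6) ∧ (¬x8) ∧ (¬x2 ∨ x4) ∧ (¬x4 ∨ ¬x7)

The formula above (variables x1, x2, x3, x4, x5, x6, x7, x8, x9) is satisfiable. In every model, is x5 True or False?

Suppose x5 = True.
From the singleton clause (x8), x8 = True.
But (¬x8) is also a unit clause — contradiction.
So every satisfying assignment has x5 = False.

False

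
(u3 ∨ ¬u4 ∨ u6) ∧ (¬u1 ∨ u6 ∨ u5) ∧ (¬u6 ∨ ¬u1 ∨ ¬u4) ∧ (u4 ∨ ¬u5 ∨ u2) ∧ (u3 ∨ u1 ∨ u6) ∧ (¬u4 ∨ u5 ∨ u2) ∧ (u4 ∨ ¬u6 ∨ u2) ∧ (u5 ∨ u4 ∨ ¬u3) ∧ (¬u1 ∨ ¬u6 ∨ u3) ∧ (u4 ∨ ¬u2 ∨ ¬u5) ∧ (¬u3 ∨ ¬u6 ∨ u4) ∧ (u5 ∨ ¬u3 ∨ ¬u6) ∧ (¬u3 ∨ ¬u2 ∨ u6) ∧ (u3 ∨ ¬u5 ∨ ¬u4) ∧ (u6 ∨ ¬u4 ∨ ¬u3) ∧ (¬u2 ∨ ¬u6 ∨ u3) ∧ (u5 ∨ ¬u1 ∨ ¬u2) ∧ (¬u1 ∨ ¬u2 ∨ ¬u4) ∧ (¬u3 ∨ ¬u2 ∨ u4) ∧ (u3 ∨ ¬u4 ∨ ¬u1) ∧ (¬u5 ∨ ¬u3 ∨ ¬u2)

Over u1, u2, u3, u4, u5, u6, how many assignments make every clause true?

1

There are 2^6 = 64 truth assignments over (u1, u2, u3, u4, u5, u6).
Split on u1. With u1 = True, the clauses containing u1 are satisfied and ¬u1 drops from the rest; 0 of the 2^5 = 32 assignments to the other variables satisfy what remains.
With u1 = False, by the same count on the reduced clause set, 1 assignment works.
(One model: u1=F, u2=F, u3=T, u4=T, u5=T, u6=T.)
Total: 0 + 1 = 1.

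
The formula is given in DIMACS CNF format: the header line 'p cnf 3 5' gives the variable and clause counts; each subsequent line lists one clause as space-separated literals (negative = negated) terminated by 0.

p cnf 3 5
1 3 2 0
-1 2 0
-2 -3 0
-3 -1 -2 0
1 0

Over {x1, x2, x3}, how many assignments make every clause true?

1

There are 2^3 = 8 truth assignments over (x1, x2, x3).
Split on x2. With x2 = True, the clauses containing x2 are satisfied and ¬x2 drops from the rest; 1 of the 2^2 = 4 assignments to the other variables satisfy what remains.
With x2 = False, by the same count on the reduced clause set, 0 assignments work.
Total: 1 + 0 = 1.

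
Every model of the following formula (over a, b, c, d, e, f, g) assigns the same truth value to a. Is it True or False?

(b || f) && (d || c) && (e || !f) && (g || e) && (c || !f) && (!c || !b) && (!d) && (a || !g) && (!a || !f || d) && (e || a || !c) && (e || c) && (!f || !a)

False

Suppose a = true.
Unit clause (!d) forces d = false.
Unit clause (c) forces c = true.
Unit clause (!b) forces b = false.
Unit clause (f) forces f = true.
Now (!f) is unsatisfied and unit — conflict.
So every satisfying assignment has a = False.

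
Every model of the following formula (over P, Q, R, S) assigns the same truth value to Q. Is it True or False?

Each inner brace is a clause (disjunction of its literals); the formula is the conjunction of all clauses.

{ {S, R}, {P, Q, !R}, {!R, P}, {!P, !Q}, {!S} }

False

Suppose Q = true.
Unit clause (!P) forces P = false.
Unit clause (!R) forces R = false.
Unit clause (S) forces S = true.
That conflicts with the unit clause (!S).
So every satisfying assignment has Q = False.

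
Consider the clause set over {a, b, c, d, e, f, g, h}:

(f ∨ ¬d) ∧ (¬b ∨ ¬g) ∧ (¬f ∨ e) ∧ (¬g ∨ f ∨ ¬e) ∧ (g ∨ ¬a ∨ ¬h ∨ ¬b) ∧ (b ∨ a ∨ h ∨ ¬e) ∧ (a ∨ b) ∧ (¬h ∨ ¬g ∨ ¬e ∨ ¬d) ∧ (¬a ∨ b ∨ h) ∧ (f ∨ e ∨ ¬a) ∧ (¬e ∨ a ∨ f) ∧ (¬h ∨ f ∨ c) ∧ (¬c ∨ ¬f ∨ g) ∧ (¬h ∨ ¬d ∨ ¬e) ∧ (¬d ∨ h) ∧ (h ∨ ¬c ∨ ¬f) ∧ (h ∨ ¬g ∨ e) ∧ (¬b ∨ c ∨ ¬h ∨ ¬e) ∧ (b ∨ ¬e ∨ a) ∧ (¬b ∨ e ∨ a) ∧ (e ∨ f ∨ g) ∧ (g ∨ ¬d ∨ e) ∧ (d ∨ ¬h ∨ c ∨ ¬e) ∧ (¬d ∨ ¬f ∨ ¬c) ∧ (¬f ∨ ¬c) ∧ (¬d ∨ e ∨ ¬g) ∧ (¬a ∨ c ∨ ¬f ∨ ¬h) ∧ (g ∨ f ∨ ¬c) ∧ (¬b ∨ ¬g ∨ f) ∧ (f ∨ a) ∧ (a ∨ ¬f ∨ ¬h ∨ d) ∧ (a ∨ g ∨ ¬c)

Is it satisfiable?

Try f = False.
Unit clause (¬d) forces d = False.
Unit clause (a) forces a = True.
Unit clause (e) forces e = True.
Unit clause (¬g) forces g = False.
Unit clause (¬c) forces c = False.
Unit clause (¬h) forces h = False.
Unit clause (b) forces b = True.
Every clause now holds.
A satisfying assignment: a=True; b=True; c=False; d=False; e=True; f=False; g=False; h=False.

Satisfiable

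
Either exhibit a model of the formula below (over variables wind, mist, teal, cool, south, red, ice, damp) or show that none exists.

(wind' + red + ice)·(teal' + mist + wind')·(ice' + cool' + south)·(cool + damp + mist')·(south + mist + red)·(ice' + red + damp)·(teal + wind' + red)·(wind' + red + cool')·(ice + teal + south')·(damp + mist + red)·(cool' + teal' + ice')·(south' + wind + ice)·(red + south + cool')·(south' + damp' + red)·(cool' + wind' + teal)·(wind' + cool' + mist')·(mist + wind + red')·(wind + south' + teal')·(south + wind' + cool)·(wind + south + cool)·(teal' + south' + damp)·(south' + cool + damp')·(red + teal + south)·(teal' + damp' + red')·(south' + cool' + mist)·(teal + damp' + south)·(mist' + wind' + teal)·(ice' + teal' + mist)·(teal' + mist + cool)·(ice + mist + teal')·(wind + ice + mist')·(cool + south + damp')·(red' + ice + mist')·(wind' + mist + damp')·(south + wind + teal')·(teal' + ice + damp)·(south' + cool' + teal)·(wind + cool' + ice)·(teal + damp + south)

Branch on wind: set wind = 1.
Branch on red: set red = 1.
Branch on teal: set teal = 0.
The clause (cool') is unit, so cool = 0.
The clause (south) is unit, so south = 1.
The clause (ice) is unit, so ice = 1.
The clause (damp') is unit, so damp = 0.
The clause (mist') is unit, so mist = 0.
This assignment satisfies each clause.

wind: 1, mist: 0, teal: 0, cool: 0, south: 1, red: 1, ice: 1, damp: 0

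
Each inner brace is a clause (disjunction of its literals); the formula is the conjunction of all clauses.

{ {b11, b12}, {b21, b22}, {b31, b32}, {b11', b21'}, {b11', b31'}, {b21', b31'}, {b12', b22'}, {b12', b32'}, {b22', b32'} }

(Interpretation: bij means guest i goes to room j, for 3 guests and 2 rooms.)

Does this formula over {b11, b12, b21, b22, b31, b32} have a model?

Suppose b11 = 1.
From the singleton clause (b21'), b21 = 0.
From the singleton clause (b22), b22 = 1.
From the singleton clause (b31'), b31 = 0.
From the singleton clause (b32), b32 = 1.
That conflicts with the unit clause (b32').
Undo b11 and try b11 = 0.
From the singleton clause (b12), b12 = 1.
From the singleton clause (b22'), b22 = 0.
From the singleton clause (b21), b21 = 1.
From the singleton clause (b31'), b31 = 0.
From the singleton clause (b32), b32 = 1.
That conflicts with the unit clause (b32').
Both values of b11 lead to a conflict.
No assignment satisfies every clause.

No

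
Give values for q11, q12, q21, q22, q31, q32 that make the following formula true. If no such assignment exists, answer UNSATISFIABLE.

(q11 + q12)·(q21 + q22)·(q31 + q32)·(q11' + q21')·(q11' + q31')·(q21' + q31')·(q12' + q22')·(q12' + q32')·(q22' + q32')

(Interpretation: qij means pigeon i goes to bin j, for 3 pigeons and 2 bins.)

UNSATISFIABLE

Case q11 = 1:
Unit clause (q21') forces q21 = 0.
Unit clause (q22) forces q22 = 1.
Unit clause (q31') forces q31 = 0.
Unit clause (q32) forces q32 = 1.
That conflicts with the unit clause (q32').
So q11 must be the other value — set q11 = 0.
Unit clause (q12) forces q12 = 1.
Unit clause (q22') forces q22 = 0.
Unit clause (q21) forces q21 = 1.
Unit clause (q31') forces q31 = 0.
Unit clause (q32) forces q32 = 1.
That conflicts with the unit clause (q32').
Either choice for q11 ends in contradiction.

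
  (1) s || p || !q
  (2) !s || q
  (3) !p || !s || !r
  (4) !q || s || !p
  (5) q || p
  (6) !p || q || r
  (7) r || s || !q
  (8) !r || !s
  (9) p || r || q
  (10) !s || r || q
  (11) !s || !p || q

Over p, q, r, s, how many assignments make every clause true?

3

There are 2^4 = 16 truth assignments over (p, q, r, s).
Check each against the 11 clauses (columns in the order p, q, r, s):
  F F F F  ✗ fails (q || p)
  F F F T  ✗ fails (!s || q)
  F F T F  ✗ fails (q || p)
  F F T T  ✗ fails (!s || q)
  F T F F  ✗ fails (s || p || !q)
  F T F T  ✓ satisfies all
  F T T F  ✗ fails (s || p || !q)
  F T T T  ✗ fails (!r || !s)
  T F F F  ✗ fails (!p || q || r)
  T F F T  ✗ fails (!s || q)
  T F T F  ✓ satisfies all
  T F T T  ✗ fails (!s || q)
  T T F F  ✗ fails (!q || s || !p)
  T T F T  ✓ satisfies all
  T T T F  ✗ fails (!q || s || !p)
  T T T T  ✗ fails (!p || !s || !r)
3 of the 16 rows are models.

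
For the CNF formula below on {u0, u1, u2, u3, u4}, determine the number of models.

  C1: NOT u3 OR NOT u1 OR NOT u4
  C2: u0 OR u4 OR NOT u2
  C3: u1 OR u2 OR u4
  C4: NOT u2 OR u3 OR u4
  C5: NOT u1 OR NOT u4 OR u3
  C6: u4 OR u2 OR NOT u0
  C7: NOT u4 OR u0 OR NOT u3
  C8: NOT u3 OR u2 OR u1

There are 2^5 = 32 truth assignments over (u0, u1, u2, u3, u4).
Split on u0. With u0 = true, the clauses containing u0 are satisfied and NOT u0 drops from the rest; 5 of the 2^4 = 16 assignments to the other variables satisfy what remains.
With u0 = false, by the same count on the reduced clause set, 4 assignments work.
(One model: u0=F, u1=F, u2=F, u3=F, u4=T.)
Total: 5 + 4 = 9.

9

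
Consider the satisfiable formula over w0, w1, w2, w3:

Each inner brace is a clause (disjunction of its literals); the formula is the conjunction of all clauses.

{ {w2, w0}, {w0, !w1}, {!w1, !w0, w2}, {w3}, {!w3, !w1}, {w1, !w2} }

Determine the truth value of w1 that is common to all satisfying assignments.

False

Suppose w1 = true.
Unit clause (w0) forces w0 = true.
Unit clause (w2) forces w2 = true.
Unit clause (w3) forces w3 = true.
But (!w3) is also a unit clause — contradiction.
So every satisfying assignment has w1 = False.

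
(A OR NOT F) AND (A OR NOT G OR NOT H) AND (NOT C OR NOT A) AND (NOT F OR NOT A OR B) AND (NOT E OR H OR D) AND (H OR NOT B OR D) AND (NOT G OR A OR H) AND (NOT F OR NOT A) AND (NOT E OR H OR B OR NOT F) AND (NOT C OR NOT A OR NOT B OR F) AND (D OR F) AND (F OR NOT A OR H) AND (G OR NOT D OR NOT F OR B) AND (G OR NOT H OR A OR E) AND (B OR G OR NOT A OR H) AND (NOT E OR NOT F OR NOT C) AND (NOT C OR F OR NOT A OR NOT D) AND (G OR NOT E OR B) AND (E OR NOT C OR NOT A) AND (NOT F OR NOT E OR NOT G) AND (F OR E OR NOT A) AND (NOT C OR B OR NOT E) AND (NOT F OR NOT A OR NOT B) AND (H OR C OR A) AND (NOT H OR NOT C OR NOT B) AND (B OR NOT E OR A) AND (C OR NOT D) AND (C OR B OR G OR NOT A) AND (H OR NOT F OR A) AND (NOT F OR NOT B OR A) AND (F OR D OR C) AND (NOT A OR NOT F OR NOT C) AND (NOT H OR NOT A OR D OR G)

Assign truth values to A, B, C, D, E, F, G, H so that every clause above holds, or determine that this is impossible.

Try A = false.
Unit clause (NOT F) forces F = false.
Unit clause (D) forces D = true.
Unit clause (C) forces C = true.
Try G = false.
Try H = false.
Try E = false.
Every clause is now satisfied; B is unconstrained.

A: false, B: false, C: true, D: true, E: false, F: false, G: false, H: false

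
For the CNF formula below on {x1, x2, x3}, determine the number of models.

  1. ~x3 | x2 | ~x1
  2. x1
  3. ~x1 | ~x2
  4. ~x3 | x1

There are 2^3 = 8 truth assignments over (x1, x2, x3).
Split on x2. With x2 = 1, the clauses containing x2 are satisfied and ~x2 drops from the rest; 0 of the 2^2 = 4 assignments to the other variables satisfy what remains.
With x2 = 0, by the same count on the reduced clause set, 1 assignment works.
(One model: x1=T, x2=F, x3=F.)
Total: 0 + 1 = 1.

1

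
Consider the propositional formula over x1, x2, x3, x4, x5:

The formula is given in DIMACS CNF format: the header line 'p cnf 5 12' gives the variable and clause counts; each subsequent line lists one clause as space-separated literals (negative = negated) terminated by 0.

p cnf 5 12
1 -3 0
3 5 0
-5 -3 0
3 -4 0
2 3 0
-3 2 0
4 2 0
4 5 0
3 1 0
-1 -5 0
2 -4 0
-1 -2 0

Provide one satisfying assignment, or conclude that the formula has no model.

Try x1 = True.
The clause (¬x5) is unit, so x5 = False.
The clause (x3) is unit, so x3 = True.
The clause (x2) is unit, so x2 = True.
But (¬x2) is also a unit clause — contradiction.
So x1 must be the other value — set x1 = False.
The clause (¬x3) is unit, so x3 = False.
But (x3) is also a unit clause — contradiction.
Neither x1 = True nor x1 = False works.

UNSATISFIABLE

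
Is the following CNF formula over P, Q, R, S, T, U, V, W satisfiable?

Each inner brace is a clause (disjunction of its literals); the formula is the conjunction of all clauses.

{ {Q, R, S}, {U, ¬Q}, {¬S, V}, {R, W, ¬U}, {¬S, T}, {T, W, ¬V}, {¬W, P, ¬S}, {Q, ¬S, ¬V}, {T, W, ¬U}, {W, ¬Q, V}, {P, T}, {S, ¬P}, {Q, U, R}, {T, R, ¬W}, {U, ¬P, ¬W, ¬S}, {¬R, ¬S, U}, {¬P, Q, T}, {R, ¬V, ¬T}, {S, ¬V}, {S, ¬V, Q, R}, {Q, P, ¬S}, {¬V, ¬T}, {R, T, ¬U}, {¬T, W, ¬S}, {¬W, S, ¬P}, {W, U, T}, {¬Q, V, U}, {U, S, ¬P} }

Yes, satisfiable

Suppose U = True.
Suppose S = False.
Unit clause (¬P) forces P = False.
Unit clause (T) forces T = True.
Unit clause (¬V) forces V = False.
Suppose Q = True.
Unit clause (W) forces W = True.
All clauses hold; R can take either value.
A satisfying assignment: P ↦ False, Q ↦ True, R ↦ False, S ↦ False, T ↦ True, U ↦ True, V ↦ False, W ↦ True.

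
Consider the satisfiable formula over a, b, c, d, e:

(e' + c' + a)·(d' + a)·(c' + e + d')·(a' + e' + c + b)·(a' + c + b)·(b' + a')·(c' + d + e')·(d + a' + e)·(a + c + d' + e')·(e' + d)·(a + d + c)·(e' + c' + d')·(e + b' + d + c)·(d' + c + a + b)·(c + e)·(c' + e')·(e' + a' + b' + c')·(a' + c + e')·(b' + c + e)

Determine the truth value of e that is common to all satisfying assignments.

False

Suppose e = 1.
Unit clause (d) forces d = 1.
Unit clause (a) forces a = 1.
Unit clause (b') forces b = 0.
Unit clause (c) forces c = 1.
Now (c') is unsatisfied and unit — conflict.
So every satisfying assignment has e = False.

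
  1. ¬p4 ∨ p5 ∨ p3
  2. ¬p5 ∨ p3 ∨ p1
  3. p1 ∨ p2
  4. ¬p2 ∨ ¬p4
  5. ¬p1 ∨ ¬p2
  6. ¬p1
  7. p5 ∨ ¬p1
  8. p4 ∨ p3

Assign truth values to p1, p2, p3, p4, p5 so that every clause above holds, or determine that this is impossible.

From the singleton clause (¬p1), p1 = False.
From the singleton clause (p2), p2 = True.
From the singleton clause (¬p4), p4 = False.
From the singleton clause (p3), p3 = True.
All clauses hold; p5 can take either value.

p1: False, p2: True, p3: True, p4: False, p5: True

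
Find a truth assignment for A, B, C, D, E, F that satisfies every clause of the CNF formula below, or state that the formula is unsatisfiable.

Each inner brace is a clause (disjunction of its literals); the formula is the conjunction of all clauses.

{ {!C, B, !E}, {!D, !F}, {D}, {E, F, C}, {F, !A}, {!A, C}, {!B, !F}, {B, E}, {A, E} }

A ↦ false; B ↦ false; C ↦ false; D ↦ true; E ↦ true; F ↦ false

(D) alone gives D = true.
(!F) alone gives F = false.
(!A) alone gives A = false.
(E) alone gives E = true.
Suppose C = false.
No clause remains; B is free.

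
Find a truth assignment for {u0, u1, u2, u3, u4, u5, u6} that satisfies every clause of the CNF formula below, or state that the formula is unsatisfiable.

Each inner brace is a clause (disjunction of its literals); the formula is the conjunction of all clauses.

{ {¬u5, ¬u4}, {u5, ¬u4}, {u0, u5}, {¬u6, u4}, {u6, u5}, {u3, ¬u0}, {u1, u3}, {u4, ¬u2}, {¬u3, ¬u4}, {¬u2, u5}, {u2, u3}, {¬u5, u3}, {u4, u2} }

Suppose u5 = False.
(¬u4) alone gives u4 = False.
(u0) alone gives u0 = True.
(¬u6) alone gives u6 = False.
That conflicts with the unit clause (u6).
Undo u5 and try u5 = True.
(¬u4) alone gives u4 = False.
(¬u6) alone gives u6 = False.
(¬u2) alone gives u2 = False.
That conflicts with the unit clause (u2).
Either choice for u5 ends in contradiction.

UNSATISFIABLE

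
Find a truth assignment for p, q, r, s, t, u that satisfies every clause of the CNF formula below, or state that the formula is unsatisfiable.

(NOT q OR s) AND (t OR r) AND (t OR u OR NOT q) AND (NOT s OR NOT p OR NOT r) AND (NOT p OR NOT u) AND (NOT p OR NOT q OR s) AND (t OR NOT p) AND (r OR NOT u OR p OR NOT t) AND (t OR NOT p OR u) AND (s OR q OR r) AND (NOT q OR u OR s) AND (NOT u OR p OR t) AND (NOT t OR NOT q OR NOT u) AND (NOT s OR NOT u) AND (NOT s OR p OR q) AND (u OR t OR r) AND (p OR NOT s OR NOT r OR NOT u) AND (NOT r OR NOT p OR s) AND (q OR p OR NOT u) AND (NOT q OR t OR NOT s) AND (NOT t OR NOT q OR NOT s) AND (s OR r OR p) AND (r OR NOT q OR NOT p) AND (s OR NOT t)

p ↦ true; q ↦ false; r ↦ false; s ↦ true; t ↦ true; u ↦ false

Suppose q = false.
Suppose t = true.
(s) alone gives s = true.
(NOT u) alone gives u = false.
(p) alone gives p = true.
(NOT r) alone gives r = false.
This assignment satisfies each clause.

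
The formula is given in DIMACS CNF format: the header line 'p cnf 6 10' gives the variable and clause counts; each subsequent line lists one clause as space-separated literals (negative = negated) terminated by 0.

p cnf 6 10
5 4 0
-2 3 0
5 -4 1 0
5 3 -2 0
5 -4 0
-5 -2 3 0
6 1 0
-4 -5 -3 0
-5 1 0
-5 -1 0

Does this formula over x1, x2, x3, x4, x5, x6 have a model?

No, unsatisfiable

Case x5 = True:
The clause (x1) is unit, so x1 = True.
That conflicts with the unit clause (¬x1).
That branch fails; take x5 = False instead.
The clause (x4) is unit, so x4 = True.
That conflicts with the unit clause (¬x4).
Neither x5 = True nor x5 = False works.
No assignment satisfies every clause.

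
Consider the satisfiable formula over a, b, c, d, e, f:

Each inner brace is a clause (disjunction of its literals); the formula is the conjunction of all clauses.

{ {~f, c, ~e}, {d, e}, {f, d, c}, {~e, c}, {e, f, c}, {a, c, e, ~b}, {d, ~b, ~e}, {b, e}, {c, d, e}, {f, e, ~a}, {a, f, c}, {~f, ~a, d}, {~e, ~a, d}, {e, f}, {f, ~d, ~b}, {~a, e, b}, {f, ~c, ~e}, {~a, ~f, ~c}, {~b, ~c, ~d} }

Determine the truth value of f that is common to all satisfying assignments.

True

Suppose f = 0.
(e) alone gives e = 1.
(c) alone gives c = 1.
That conflicts with the unit clause (~c).
So every satisfying assignment has f = True.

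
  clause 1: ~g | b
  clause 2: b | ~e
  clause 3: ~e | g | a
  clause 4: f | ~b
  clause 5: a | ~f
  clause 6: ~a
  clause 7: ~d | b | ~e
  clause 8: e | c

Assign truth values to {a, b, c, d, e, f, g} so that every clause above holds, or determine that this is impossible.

a ↦ 0; b ↦ 0; c ↦ 1; d ↦ 1; e ↦ 0; f ↦ 0; g ↦ 0

(~a) alone gives a = 0.
(~f) alone gives f = 0.
(~b) alone gives b = 0.
(~g) alone gives g = 0.
(~e) alone gives e = 0.
(c) alone gives c = 1.
Every clause is now satisfied; d is unconstrained.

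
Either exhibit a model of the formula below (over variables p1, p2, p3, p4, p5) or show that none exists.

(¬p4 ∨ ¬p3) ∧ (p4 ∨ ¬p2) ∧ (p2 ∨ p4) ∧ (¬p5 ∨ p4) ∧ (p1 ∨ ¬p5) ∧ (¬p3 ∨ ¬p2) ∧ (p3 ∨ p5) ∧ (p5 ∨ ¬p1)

Suppose p4 = True.
(¬p3) alone gives p3 = False.
(p5) alone gives p5 = True.
(p1) alone gives p1 = True.
Every clause is now satisfied; p2 is unconstrained.

p1 ↦ True,  p2 ↦ True,  p3 ↦ False,  p4 ↦ True,  p5 ↦ True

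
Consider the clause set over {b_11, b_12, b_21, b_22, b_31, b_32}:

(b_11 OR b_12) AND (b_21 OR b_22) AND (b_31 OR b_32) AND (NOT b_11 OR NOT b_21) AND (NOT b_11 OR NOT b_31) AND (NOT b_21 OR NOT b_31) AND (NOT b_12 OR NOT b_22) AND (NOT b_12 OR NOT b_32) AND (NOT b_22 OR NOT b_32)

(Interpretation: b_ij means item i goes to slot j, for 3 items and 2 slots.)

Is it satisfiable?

No, unsatisfiable

Suppose b_11 = true.
From the singleton clause (NOT b_21), b_21 = false.
From the singleton clause (b_22), b_22 = true.
From the singleton clause (NOT b_31), b_31 = false.
From the singleton clause (b_32), b_32 = true.
Now (NOT b_32) is unsatisfied and unit — conflict.
Undo b_11 and try b_11 = false.
From the singleton clause (b_12), b_12 = true.
From the singleton clause (NOT b_22), b_22 = false.
From the singleton clause (b_21), b_21 = true.
From the singleton clause (NOT b_31), b_31 = false.
From the singleton clause (b_32), b_32 = true.
Now (NOT b_32) is unsatisfied and unit — conflict.
Neither b_11 = true nor b_11 = false works.
No assignment satisfies every clause.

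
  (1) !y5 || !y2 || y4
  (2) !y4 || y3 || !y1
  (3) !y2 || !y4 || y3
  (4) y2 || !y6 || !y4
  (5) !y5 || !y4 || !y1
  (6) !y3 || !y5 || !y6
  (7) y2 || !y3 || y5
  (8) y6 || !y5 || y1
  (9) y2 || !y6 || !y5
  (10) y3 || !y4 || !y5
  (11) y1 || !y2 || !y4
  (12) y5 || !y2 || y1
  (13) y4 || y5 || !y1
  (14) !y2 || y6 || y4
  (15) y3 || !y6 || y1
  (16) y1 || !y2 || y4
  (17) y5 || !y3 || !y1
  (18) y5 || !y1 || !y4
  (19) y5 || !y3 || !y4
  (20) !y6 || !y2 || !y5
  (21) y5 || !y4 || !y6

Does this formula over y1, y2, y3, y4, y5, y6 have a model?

Satisfiable

Branch on y5: set y5 = true.
Branch on y2: set y2 = false.
Unit clause (!y6) forces y6 = false.
Unit clause (y1) forces y1 = true.
Unit clause (!y4) forces y4 = false.
No clause remains; y3 is free.
A satisfying assignment: y1 ↦ true; y2 ↦ false; y3 ↦ false; y4 ↦ false; y5 ↦ true; y6 ↦ false.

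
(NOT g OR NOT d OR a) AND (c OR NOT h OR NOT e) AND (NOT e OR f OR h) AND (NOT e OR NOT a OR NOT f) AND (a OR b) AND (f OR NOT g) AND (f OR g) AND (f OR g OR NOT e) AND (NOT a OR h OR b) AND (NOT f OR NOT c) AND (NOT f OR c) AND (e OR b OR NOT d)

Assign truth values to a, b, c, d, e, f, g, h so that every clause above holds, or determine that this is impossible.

UNSATISFIABLE

Suppose a = true.
Suppose e = false.
Suppose f = true.
The clause (NOT c) is unit, so c = false.
But (c) is also a unit clause — contradiction.
Undo f and try f = false.
The clause (NOT g) is unit, so g = false.
But (g) is also a unit clause — contradiction.
Neither f = true nor f = false works.
Undo e and try e = true.
The clause (NOT f) is unit, so f = false.
The clause (h) is unit, so h = true.
The clause (c) is unit, so c = true.
The clause (NOT g) is unit, so g = false.
But (g) is also a unit clause — contradiction.
Neither e = true nor e = false works.
Undo a and try a = false.
The clause (b) is unit, so b = true.
Suppose g = false.
The clause (f) is unit, so f = true.
The clause (NOT c) is unit, so c = false.
But (c) is also a unit clause — contradiction.
Undo g and try g = true.
The clause (NOT d) is unit, so d = false.
The clause (f) is unit, so f = true.
The clause (NOT c) is unit, so c = false.
But (c) is also a unit clause — contradiction.
Neither g = true nor g = false works.
Neither a = true nor a = false works.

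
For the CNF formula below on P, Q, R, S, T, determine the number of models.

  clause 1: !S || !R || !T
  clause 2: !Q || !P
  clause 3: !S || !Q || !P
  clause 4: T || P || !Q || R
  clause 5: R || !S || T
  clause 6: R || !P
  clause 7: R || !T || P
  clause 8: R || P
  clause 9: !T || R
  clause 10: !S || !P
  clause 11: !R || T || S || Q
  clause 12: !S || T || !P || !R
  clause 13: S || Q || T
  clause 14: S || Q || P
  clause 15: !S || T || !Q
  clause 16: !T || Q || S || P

There are 2^5 = 32 truth assignments over (P, Q, R, S, T).
Split on P. With P = true, the clauses containing P are satisfied and !P drops from the rest; 1 of the 2^4 = 16 assignments to the other variables satisfy what remains.
With P = false, by the same count on the reduced clause set, 3 assignments work.
(One model: P=F, Q=F, R=T, S=T, T=F.)
Total: 1 + 3 = 4.

4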